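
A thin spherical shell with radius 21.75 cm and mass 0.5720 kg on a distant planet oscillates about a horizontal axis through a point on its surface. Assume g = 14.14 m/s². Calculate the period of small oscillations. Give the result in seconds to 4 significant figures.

1.006 s

I_cm = (2/3)mr² = 0.018039 kg·m². The pivot is at distance d = 0.2175 m from the centre of mass.
By the parallel-axis theorem, I = I_cm + md² = 0.018039 + 0.027059 = 0.045099 kg·m².
T = 2π√(I/(mgd)) = 2π√(0.045099/(0.5720 × 14.14 × 0.2175)) = 1.006 s.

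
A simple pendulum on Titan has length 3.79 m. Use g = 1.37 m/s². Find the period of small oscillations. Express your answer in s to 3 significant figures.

T = 2π√(L/g) = 2π√(3.79/1.37) = 2π × 1.663 = 10.5 s.

10.5 s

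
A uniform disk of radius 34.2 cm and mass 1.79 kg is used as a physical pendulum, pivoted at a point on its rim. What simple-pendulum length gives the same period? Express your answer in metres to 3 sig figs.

The equivalent simple-pendulum length is L_eq = I/(md), where I is about the pivot and d = 0.3420 m.
I_cm = ½mR² = 0.1047 kg·m², so I = I_cm + md² = 0.1047 + 0.2094 = 0.3140 kg·m².
L_eq = 0.3140/(1.79 × 0.3420) = 0.513 m.

0.513 m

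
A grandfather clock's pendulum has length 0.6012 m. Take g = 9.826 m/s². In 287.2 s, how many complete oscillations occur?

T = 2π√(L/g) = 2π√(0.6012/9.826) = 1.5542 s.
Number of complete oscillations = ⌊287.2/1.5542⌋ = ⌊184.79⌋ = 184.

184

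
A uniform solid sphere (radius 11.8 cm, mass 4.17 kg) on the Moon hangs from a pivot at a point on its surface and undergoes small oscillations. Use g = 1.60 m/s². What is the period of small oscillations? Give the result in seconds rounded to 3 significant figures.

I_cm = (2/5)mr² = 0.02323 kg·m². The pivot is at distance d = 0.118 m from the centre of mass.
By the parallel-axis theorem, I = I_cm + md² = 0.02323 + 0.05806 = 0.08129 kg·m².
T = 2π√(I/(mgd)) = 2π√(0.08129/(4.17 × 1.60 × 0.118)) = 2.02 s.

2.02 s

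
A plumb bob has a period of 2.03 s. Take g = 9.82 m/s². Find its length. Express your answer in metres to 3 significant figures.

From T = 2π√(L/g), L = gT²/(4π²) = 9.82 × 2.030²/(4π²) = 1.03 m.

1.03 m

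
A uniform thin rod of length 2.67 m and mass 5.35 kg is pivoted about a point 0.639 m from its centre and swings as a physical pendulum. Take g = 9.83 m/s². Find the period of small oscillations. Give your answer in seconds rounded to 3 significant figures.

2.51 s

For a physical pendulum T = 2π√(I/(mgd)), with d = 0.6390 m from pivot to centre of mass.
I_cm = mL²/12 = 5.35 × 2.67²/12 = 3.178 kg·m²; I = I_cm + md² = 3.178 + 5.35 × 0.6390² = 5.363 kg·m².
T = 2π√(5.363/(5.35 × 9.83 × 0.6390)) = 2.51 s.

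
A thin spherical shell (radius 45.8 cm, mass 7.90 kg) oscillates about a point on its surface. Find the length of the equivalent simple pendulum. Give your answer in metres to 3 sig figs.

The equivalent simple-pendulum length is L_eq = I/(md), where I is about the pivot and d = 0.4580 m.
I_cm = (2/3)mR² = 1.105 kg·m², so I = I_cm + md² = 1.105 + 1.657 = 2.762 kg·m².
L_eq = 2.762/(7.90 × 0.4580) = 0.763 m.

0.763 m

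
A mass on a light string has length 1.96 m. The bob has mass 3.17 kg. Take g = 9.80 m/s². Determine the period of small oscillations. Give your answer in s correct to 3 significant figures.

T = 2π√(L/g) = 2π√(1.96/9.80) = 2π × 0.4472 = 2.81 s.

2.81 s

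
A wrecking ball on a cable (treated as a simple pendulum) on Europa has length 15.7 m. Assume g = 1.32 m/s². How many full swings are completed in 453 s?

T = 2π√(L/g) = 2π√(15.7/1.32) = 21.67 s.
Number of complete oscillations = ⌊453/21.67⌋ = ⌊20.91⌋ = 20.

20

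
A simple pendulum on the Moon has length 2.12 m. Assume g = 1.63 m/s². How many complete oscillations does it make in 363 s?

T = 2π√(L/g) = 2π√(2.12/1.63) = 7.166 s.
Number of complete oscillations = ⌊363/7.166⌋ = ⌊50.66⌋ = 50.

50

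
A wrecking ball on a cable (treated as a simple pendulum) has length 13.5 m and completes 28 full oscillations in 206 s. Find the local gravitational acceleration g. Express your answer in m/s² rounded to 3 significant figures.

9.85 m/s²

T = 206/28 = 7.357 s.
From T = 2π√(L/g), g = 4π²L/T² = 4π² × 13.5/7.357² = 9.85 m/s².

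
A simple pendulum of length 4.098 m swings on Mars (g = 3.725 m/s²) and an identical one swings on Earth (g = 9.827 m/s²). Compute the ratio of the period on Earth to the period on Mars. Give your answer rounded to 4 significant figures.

T ∝ 1/√g, so T₂/T₁ = √(g₁/g₂) = √(3.725/9.827) = 0.6157.

0.6157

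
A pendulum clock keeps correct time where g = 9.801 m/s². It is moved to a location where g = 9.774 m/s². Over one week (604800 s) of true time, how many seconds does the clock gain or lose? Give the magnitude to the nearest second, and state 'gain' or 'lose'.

The clock's period scales as T ∝ 1/√g, so T'/T = √(9.801/9.774) = 1.00138.
In 604800 s of true time the clock registers 604800/1.00138 = 603966.4 s, so it loses 834 s.

lose 834 s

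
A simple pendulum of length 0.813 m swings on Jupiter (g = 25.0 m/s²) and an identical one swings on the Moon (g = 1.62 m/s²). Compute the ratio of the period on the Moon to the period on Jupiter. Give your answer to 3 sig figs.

T ∝ 1/√g, so T₂/T₁ = √(g₁/g₂) = √(25.0/1.62) = 3.93.

3.93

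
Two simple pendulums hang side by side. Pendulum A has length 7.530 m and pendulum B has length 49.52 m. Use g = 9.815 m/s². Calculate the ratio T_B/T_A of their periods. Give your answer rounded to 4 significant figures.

T ∝ √L, so T_B/T_A = √(L_B/L_A) = √(49.52/7.530) = 2.564.

2.564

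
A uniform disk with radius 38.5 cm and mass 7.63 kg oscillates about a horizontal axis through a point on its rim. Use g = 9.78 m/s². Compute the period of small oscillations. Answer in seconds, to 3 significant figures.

I_cm = ½mr² = 0.5655 kg·m². The pivot is at distance d = 0.385 m from the centre of mass.
By the parallel-axis theorem, I = I_cm + md² = 0.5655 + 1.131 = 1.696 kg·m².
T = 2π√(I/(mgd)) = 2π√(1.696/(7.63 × 9.78 × 0.385)) = 1.53 s.

1.53 s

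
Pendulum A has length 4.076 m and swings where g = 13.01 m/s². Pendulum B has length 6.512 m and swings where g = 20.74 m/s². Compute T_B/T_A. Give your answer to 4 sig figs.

1.001

T = 2π√(L/g), so T_B/T_A = √((L_B/g_B)/(L_A/g_A)) = √((6.512/20.74)/(4.076/13.01)) = 1.001.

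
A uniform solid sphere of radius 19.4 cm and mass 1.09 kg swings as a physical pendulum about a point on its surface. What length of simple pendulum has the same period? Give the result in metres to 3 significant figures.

0.272 m

The equivalent simple-pendulum length is L_eq = I/(md), where I is about the pivot and d = 0.1940 m.
I_cm = (2/5)mR² = 0.01641 kg·m², so I = I_cm + md² = 0.01641 + 0.04102 = 0.05743 kg·m².
L_eq = 0.05743/(1.09 × 0.1940) = 0.272 m.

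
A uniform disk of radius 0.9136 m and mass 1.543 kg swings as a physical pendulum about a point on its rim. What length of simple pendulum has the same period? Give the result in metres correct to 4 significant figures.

The equivalent simple-pendulum length is L_eq = I/(md), where I is about the pivot and d = 0.91360 m.
I_cm = ½mR² = 0.64394 kg·m², so I = I_cm + md² = 0.64394 + 1.2879 = 1.9318 kg·m².
L_eq = 1.9318/(1.543 × 0.91360) = 1.370 m.

1.370 m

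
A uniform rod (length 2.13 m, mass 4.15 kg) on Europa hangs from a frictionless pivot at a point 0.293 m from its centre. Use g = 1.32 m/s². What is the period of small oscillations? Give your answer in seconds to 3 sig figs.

For a physical pendulum T = 2π√(I/(mgd)), with d = 0.2930 m from pivot to centre of mass.
I_cm = mL²/12 = 4.15 × 2.13²/12 = 1.569 kg·m²; I = I_cm + md² = 1.569 + 4.15 × 0.2930² = 1.925 kg·m².
T = 2π√(1.925/(4.15 × 1.32 × 0.2930)) = 6.88 s.

6.88 s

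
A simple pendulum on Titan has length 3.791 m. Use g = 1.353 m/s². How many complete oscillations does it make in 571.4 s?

T = 2π√(L/g) = 2π√(3.791/1.353) = 10.517 s.
Number of complete oscillations = ⌊571.4/10.517⌋ = ⌊54.329⌋ = 54.

54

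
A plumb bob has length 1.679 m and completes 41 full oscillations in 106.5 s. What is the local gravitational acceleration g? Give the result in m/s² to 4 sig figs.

9.824 m/s²

T = 106.5/41 = 2.5976 s.
From T = 2π√(L/g), g = 4π²L/T² = 4π² × 1.679/2.5976² = 9.824 m/s².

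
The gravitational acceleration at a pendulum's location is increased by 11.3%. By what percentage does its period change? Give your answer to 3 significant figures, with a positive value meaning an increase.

-5.21%

T ∝ 1/√g, so T'/T = 1/√(1.113) = 0.9479.
Percentage change in T = (0.9479 − 1) × 100% = -5.21%.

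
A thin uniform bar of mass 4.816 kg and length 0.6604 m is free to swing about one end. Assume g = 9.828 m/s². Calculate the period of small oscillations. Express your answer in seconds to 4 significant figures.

1.330 s

For a physical pendulum T = 2π√(I/(mgd)), with d = 0.33020 m from pivot to centre of mass.
I_cm = mL²/12 = 4.816 × 0.6604²/12 = 0.17503 kg·m²; I = I_cm + md² = 0.17503 + 4.816 × 0.33020² = 0.70013 kg·m².
T = 2π√(0.70013/(4.816 × 9.828 × 0.33020)) = 1.330 s.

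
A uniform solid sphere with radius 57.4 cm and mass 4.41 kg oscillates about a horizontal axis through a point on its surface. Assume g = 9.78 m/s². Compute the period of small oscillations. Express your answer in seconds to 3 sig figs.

1.80 s

I_cm = (2/5)mr² = 0.5812 kg·m². The pivot is at distance d = 0.574 m from the centre of mass.
By the parallel-axis theorem, I = I_cm + md² = 0.5812 + 1.453 = 2.034 kg·m².
T = 2π√(I/(mgd)) = 2π√(2.034/(4.41 × 9.78 × 0.574)) = 1.80 s.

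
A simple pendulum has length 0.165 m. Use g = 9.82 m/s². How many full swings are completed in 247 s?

303

T = 2π√(L/g) = 2π√(0.165/9.82) = 0.8145 s.
Number of complete oscillations = ⌊247/0.8145⌋ = ⌊303.3⌋ = 303.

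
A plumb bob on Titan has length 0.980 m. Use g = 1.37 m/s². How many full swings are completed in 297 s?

55

T = 2π√(L/g) = 2π√(0.980/1.37) = 5.314 s.
Number of complete oscillations = ⌊297/5.314⌋ = ⌊55.89⌋ = 55.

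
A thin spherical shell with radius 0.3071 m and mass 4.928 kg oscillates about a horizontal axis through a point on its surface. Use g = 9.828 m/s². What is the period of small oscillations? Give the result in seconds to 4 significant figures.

I_cm = (2/3)mr² = 0.30984 kg·m². The pivot is at distance d = 0.3071 m from the centre of mass.
By the parallel-axis theorem, I = I_cm + md² = 0.30984 + 0.46476 = 0.77460 kg·m².
T = 2π√(I/(mgd)) = 2π√(0.77460/(4.928 × 9.828 × 0.3071)) = 1.434 s.

1.434 s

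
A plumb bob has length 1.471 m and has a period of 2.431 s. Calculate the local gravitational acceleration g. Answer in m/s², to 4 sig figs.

9.827 m/s²

From T = 2π√(L/g), g = 4π²L/T² = 4π² × 1.471/2.4310² = 9.827 m/s².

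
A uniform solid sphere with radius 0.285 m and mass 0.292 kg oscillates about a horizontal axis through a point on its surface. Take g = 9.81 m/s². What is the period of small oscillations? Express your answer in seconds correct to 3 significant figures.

1.27 s

I_cm = (2/5)mr² = 0.009487 kg·m². The pivot is at distance d = 0.285 m from the centre of mass.
By the parallel-axis theorem, I = I_cm + md² = 0.009487 + 0.02372 = 0.03320 kg·m².
T = 2π√(I/(mgd)) = 2π√(0.03320/(0.292 × 9.81 × 0.285)) = 1.27 s.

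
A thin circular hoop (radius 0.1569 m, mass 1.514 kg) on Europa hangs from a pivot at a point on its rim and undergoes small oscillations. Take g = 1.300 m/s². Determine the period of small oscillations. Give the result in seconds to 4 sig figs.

3.087 s

I_cm = mr² = 0.037271 kg·m². The pivot is at distance d = 0.1569 m from the centre of mass.
By the parallel-axis theorem, I = I_cm + md² = 0.037271 + 0.037271 = 0.074542 kg·m².
T = 2π√(I/(mgd)) = 2π√(0.074542/(1.514 × 1.300 × 0.1569)) = 3.087 s.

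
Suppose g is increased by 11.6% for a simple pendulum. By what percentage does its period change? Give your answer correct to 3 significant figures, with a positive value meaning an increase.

T ∝ 1/√g, so T'/T = 1/√(1.116) = 0.9466.
Percentage change in T = (0.9466 − 1) × 100% = -5.34%.

-5.34%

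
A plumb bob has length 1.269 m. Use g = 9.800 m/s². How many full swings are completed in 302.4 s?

133

T = 2π√(L/g) = 2π√(1.269/9.800) = 2.2610 s.
Number of complete oscillations = ⌊302.4/2.2610⌋ = ⌊133.75⌋ = 133.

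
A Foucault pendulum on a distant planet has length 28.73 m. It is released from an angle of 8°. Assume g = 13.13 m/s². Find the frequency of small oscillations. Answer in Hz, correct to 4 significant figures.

T = 2π√(L/g) = 2π√(28.73/13.13) = 9.2943 s, so f = 1/T = 0.1076 Hz.

0.1076 Hz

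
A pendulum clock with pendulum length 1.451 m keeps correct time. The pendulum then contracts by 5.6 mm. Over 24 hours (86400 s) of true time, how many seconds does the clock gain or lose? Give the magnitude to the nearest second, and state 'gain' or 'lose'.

T ∝ √L, so T'/T = √(1.44540/1.451) = 0.998068.
In 86400 s of true time the clock registers 86400/0.998068 = 86567.2 s, so it gains 167 s.

gain 167 s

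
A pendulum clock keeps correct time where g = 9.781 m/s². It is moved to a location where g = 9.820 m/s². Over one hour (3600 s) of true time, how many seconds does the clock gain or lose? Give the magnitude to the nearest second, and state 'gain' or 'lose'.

The clock's period scales as T ∝ 1/√g, so T'/T = √(9.781/9.820) = 0.998012.
In 3600 s of true time the clock registers 3600/0.998012 = 3607.2 s, so it gains 7 s.

gain 7 s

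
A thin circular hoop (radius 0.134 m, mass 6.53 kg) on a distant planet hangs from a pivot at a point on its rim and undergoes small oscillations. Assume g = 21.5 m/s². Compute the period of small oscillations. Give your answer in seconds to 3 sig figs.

I_cm = mr² = 0.1173 kg·m². The pivot is at distance d = 0.134 m from the centre of mass.
By the parallel-axis theorem, I = I_cm + md² = 0.1173 + 0.1173 = 0.2345 kg·m².
T = 2π√(I/(mgd)) = 2π√(0.2345/(6.53 × 21.5 × 0.134)) = 0.702 s.

0.702 s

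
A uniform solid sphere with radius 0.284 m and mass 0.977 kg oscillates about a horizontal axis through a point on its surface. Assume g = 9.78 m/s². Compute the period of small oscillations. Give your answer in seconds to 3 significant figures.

1.27 s

I_cm = (2/5)mr² = 0.03152 kg·m². The pivot is at distance d = 0.284 m from the centre of mass.
By the parallel-axis theorem, I = I_cm + md² = 0.03152 + 0.07880 = 0.1103 kg·m².
T = 2π√(I/(mgd)) = 2π√(0.1103/(0.977 × 9.78 × 0.284)) = 1.27 s.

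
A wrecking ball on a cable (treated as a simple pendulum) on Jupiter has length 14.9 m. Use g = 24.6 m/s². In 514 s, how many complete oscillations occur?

T = 2π√(L/g) = 2π√(14.9/24.6) = 4.890 s.
Number of complete oscillations = ⌊514/4.890⌋ = ⌊105.1⌋ = 105.

105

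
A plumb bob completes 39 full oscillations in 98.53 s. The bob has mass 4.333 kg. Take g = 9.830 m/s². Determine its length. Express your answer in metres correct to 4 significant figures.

1.589 m

T = 98.53/39 = 2.5264 s.
From T = 2π√(L/g), L = gT²/(4π²) = 9.830 × 2.5264²/(4π²) = 1.589 m.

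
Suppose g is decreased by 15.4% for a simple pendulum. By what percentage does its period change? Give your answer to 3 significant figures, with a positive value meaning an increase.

8.72%

T ∝ 1/√g, so T'/T = 1/√(0.8460) = 1.087.
Percentage change in T = (1.087 − 1) × 100% = 8.72%.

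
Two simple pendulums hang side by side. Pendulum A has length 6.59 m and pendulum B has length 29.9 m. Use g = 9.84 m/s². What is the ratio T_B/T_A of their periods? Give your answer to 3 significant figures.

2.13

T ∝ √L, so T_B/T_A = √(L_B/L_A) = √(29.9/6.59) = 2.13.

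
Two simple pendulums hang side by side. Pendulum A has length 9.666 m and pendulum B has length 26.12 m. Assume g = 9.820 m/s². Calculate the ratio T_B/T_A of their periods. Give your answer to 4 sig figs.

1.644

T ∝ √L, so T_B/T_A = √(L_B/L_A) = √(26.12/9.666) = 1.644.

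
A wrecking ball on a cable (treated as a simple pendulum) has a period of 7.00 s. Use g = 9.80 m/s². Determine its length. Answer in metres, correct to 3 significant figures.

12.2 m

From T = 2π√(L/g), L = gT²/(4π²) = 9.80 × 7.000²/(4π²) = 12.2 m.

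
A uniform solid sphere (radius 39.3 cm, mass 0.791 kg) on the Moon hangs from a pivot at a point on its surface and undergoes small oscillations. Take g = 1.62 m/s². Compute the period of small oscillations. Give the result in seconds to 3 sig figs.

I_cm = (2/5)mr² = 0.04887 kg·m². The pivot is at distance d = 0.393 m from the centre of mass.
By the parallel-axis theorem, I = I_cm + md² = 0.04887 + 0.1222 = 0.1710 kg·m².
T = 2π√(I/(mgd)) = 2π√(0.1710/(0.791 × 1.62 × 0.393)) = 3.66 s.

3.66 s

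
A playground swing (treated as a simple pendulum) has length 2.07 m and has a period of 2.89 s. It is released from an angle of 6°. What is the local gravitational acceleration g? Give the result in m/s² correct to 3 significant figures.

From T = 2π√(L/g), g = 4π²L/T² = 4π² × 2.07/2.890² = 9.78 m/s².

9.78 m/s²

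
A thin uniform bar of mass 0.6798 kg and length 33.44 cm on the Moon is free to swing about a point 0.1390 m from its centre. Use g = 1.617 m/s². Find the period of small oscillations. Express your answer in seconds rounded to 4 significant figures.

2.243 s

For a physical pendulum T = 2π√(I/(mgd)), with d = 0.13900 m from pivot to centre of mass.
I_cm = mL²/12 = 0.6798 × 0.3344²/12 = 0.0063348 kg·m²; I = I_cm + md² = 0.0063348 + 0.6798 × 0.13900² = 0.019469 kg·m².
T = 2π√(0.019469/(0.6798 × 1.617 × 0.13900)) = 2.243 s.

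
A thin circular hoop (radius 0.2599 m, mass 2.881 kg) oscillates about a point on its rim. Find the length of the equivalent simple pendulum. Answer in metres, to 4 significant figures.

The equivalent simple-pendulum length is L_eq = I/(md), where I is about the pivot and d = 0.25990 m.
I_cm = mR² = 0.19461 kg·m², so I = I_cm + md² = 0.19461 + 0.19461 = 0.38921 kg·m².
L_eq = 0.38921/(2.881 × 0.25990) = 0.5198 m.

0.5198 m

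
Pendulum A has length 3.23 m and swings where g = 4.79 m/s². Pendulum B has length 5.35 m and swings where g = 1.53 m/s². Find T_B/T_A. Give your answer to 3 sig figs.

T = 2π√(L/g), so T_B/T_A = √((L_B/g_B)/(L_A/g_A)) = √((5.35/1.53)/(3.23/4.79)) = 2.28.

2.28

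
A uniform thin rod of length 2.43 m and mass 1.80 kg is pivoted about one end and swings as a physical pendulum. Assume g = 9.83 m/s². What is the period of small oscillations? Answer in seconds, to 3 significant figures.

2.55 s

For a physical pendulum T = 2π√(I/(mgd)), with d = 1.215 m from pivot to centre of mass.
I_cm = mL²/12 = 1.80 × 2.43²/12 = 0.8857 kg·m²; I = I_cm + md² = 0.8857 + 1.80 × 1.215² = 3.543 kg·m².
T = 2π√(3.543/(1.80 × 9.83 × 1.215)) = 2.55 s.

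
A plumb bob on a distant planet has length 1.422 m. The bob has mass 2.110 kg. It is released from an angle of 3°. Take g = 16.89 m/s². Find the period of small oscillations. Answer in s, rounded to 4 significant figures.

1.823 s

T = 2π√(L/g) = 2π√(1.422/16.89) = 2π × 0.29016 = 1.823 s.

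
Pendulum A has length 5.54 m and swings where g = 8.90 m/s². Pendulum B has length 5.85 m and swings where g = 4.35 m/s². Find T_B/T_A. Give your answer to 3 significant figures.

T = 2π√(L/g), so T_B/T_A = √((L_B/g_B)/(L_A/g_A)) = √((5.85/4.35)/(5.54/8.90)) = 1.47.

1.47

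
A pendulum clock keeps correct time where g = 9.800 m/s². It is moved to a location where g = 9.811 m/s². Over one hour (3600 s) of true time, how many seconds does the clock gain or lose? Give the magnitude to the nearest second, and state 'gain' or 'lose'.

The clock's period scales as T ∝ 1/√g, so T'/T = √(9.800/9.811) = 0.999439.
In 3600 s of true time the clock registers 3600/0.999439 = 3602.0 s, so it gains 2 s.

gain 2 s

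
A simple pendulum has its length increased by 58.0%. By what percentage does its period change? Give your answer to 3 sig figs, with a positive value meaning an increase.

25.7%

T ∝ √L, so T'/T = √(1.580) = 1.257.
Percentage change in T = (1.257 − 1) × 100% = 25.7%.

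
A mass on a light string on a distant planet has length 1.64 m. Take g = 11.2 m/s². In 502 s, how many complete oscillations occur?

T = 2π√(L/g) = 2π√(1.64/11.2) = 2.404 s.
Number of complete oscillations = ⌊502/2.404⌋ = ⌊208.8⌋ = 208.

208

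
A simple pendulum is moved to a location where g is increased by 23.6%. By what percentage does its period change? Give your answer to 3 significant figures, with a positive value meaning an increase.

T ∝ 1/√g, so T'/T = 1/√(1.236) = 0.8995.
Percentage change in T = (0.8995 − 1) × 100% = -10.1%.

-10.1%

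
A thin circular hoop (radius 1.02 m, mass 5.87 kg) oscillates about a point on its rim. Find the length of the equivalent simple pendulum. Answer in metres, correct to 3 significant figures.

The equivalent simple-pendulum length is L_eq = I/(md), where I is about the pivot and d = 1.020 m.
I_cm = mR² = 6.107 kg·m², so I = I_cm + md² = 6.107 + 6.107 = 12.21 kg·m².
L_eq = 12.21/(5.87 × 1.020) = 2.04 m.

2.04 m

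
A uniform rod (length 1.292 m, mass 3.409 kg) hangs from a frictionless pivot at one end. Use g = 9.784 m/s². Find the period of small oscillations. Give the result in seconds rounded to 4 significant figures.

For a physical pendulum T = 2π√(I/(mgd)), with d = 0.64600 m from pivot to centre of mass.
I_cm = mL²/12 = 3.409 × 1.292²/12 = 0.47421 kg·m²; I = I_cm + md² = 0.47421 + 3.409 × 0.64600² = 1.8968 kg·m².
T = 2π√(1.8968/(3.409 × 9.784 × 0.64600)) = 1.864 s.

1.864 s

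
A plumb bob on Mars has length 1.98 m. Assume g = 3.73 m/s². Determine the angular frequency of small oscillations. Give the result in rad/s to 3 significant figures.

1.37 rad/s

ω = √(g/L) = √(3.73/1.98) = 1.37 rad/s.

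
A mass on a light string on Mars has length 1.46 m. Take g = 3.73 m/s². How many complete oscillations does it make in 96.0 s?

T = 2π√(L/g) = 2π√(1.46/3.73) = 3.931 s.
Number of complete oscillations = ⌊96.0/3.931⌋ = ⌊24.42⌋ = 24.

24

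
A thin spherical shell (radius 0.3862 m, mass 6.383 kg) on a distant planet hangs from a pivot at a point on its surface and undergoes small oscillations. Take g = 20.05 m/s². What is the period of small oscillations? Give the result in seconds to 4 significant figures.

1.126 s

I_cm = (2/3)mr² = 0.63468 kg·m². The pivot is at distance d = 0.3862 m from the centre of mass.
By the parallel-axis theorem, I = I_cm + md² = 0.63468 + 0.95203 = 1.5867 kg·m².
T = 2π√(I/(mgd)) = 2π√(1.5867/(6.383 × 20.05 × 0.3862)) = 1.126 s.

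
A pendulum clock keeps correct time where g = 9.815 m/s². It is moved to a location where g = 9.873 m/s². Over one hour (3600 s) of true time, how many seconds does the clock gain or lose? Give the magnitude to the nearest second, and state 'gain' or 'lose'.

gain 11 s

The clock's period scales as T ∝ 1/√g, so T'/T = √(9.815/9.873) = 0.997058.
In 3600 s of true time the clock registers 3600/0.997058 = 3610.6 s, so it gains 11 s.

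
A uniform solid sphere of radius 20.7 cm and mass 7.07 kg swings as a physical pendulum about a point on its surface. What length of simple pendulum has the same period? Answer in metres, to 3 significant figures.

The equivalent simple-pendulum length is L_eq = I/(md), where I is about the pivot and d = 0.2070 m.
I_cm = (2/5)mR² = 0.1212 kg·m², so I = I_cm + md² = 0.1212 + 0.3029 = 0.4241 kg·m².
L_eq = 0.4241/(7.07 × 0.2070) = 0.290 m.

0.290 m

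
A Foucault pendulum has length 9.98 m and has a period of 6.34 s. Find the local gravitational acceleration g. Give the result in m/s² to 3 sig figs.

9.80 m/s²

From T = 2π√(L/g), g = 4π²L/T² = 4π² × 9.98/6.340² = 9.80 m/s².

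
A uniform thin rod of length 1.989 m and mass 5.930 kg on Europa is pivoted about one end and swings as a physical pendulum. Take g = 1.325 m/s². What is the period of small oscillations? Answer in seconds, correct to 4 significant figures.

For a physical pendulum T = 2π√(I/(mgd)), with d = 0.99450 m from pivot to centre of mass.
I_cm = mL²/12 = 5.930 × 1.989²/12 = 1.9550 kg·m²; I = I_cm + md² = 1.9550 + 5.930 × 0.99450² = 7.8199 kg·m².
T = 2π√(7.8199/(5.930 × 1.325 × 0.99450)) = 6.286 s.

6.286 s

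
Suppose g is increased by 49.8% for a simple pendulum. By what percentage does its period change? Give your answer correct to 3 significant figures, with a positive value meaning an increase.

-18.3%

T ∝ 1/√g, so T'/T = 1/√(1.498) = 0.8170.
Percentage change in T = (0.8170 − 1) × 100% = -18.3%.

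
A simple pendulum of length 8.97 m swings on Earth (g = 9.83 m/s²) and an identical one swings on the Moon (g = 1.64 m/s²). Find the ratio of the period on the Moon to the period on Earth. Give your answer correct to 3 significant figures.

2.45

T ∝ 1/√g, so T₂/T₁ = √(g₁/g₂) = √(9.83/1.64) = 2.45.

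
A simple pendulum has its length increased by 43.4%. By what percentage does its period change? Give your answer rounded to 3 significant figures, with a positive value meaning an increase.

T ∝ √L, so T'/T = √(1.434) = 1.197.
Percentage change in T = (1.197 − 1) × 100% = 19.7%.

19.7%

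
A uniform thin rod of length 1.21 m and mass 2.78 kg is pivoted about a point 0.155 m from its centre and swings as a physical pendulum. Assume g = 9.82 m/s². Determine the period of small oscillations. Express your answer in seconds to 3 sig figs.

1.95 s

For a physical pendulum T = 2π√(I/(mgd)), with d = 0.1550 m from pivot to centre of mass.
I_cm = mL²/12 = 2.78 × 1.21²/12 = 0.3392 kg·m²; I = I_cm + md² = 0.3392 + 2.78 × 0.1550² = 0.4060 kg·m².
T = 2π√(0.4060/(2.78 × 9.82 × 0.1550)) = 1.95 s.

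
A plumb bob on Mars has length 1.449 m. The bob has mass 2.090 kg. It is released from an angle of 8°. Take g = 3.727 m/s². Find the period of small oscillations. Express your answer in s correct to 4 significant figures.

T = 2π√(L/g) = 2π√(1.449/3.727) = 2π × 0.62353 = 3.918 s.

3.918 s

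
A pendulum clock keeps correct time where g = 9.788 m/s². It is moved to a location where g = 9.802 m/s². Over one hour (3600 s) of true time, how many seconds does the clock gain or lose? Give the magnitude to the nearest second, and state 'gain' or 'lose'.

The clock's period scales as T ∝ 1/√g, so T'/T = √(9.788/9.802) = 0.999286.
In 3600 s of true time the clock registers 3600/0.999286 = 3602.6 s, so it gains 3 s.

gain 3 s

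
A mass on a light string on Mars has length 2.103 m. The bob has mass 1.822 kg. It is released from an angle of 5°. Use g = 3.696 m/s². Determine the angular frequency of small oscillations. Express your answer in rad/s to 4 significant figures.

1.326 rad/s

ω = √(g/L) = √(3.696/2.103) = 1.326 rad/s.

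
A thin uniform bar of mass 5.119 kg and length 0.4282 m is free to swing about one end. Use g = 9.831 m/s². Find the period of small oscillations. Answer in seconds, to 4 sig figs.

1.071 s

For a physical pendulum T = 2π√(I/(mgd)), with d = 0.21410 m from pivot to centre of mass.
I_cm = mL²/12 = 5.119 × 0.4282²/12 = 0.078216 kg·m²; I = I_cm + md² = 0.078216 + 5.119 × 0.21410² = 0.31287 kg·m².
T = 2π√(0.31287/(5.119 × 9.831 × 0.21410)) = 1.071 s.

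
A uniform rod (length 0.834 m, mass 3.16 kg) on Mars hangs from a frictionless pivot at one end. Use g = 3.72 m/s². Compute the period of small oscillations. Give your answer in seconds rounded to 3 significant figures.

For a physical pendulum T = 2π√(I/(mgd)), with d = 0.4170 m from pivot to centre of mass.
I_cm = mL²/12 = 3.16 × 0.834²/12 = 0.1832 kg·m²; I = I_cm + md² = 0.1832 + 3.16 × 0.4170² = 0.7327 kg·m².
T = 2π√(0.7327/(3.16 × 3.72 × 0.4170)) = 2.43 s.

2.43 s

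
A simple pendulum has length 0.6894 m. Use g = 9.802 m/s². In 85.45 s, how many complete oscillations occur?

51

T = 2π√(L/g) = 2π√(0.6894/9.802) = 1.6663 s.
Number of complete oscillations = ⌊85.45/1.6663⌋ = ⌊51.281⌋ = 51.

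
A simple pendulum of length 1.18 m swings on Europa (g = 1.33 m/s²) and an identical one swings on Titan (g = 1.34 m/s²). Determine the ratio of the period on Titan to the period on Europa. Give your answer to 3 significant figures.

T ∝ 1/√g, so T₂/T₁ = √(g₁/g₂) = √(1.33/1.34) = 0.996.

0.996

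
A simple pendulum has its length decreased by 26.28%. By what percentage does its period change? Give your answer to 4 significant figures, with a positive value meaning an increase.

-14.14%

T ∝ √L, so T'/T = √(0.73720) = 0.85860.
Percentage change in T = (0.85860 − 1) × 100% = -14.14%.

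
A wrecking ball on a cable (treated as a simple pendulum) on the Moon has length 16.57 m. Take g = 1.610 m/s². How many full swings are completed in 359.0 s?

17

T = 2π√(L/g) = 2π√(16.57/1.610) = 20.157 s.
Number of complete oscillations = ⌊359.0/20.157⌋ = ⌊17.810⌋ = 17.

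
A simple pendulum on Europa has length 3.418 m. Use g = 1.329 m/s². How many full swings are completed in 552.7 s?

T = 2π√(L/g) = 2π√(3.418/1.329) = 10.076 s.
Number of complete oscillations = ⌊552.7/10.076⌋ = ⌊54.851⌋ = 54.

54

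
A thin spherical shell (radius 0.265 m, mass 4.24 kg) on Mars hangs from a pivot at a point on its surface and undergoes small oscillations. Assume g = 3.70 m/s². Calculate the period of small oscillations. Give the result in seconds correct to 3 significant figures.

I_cm = (2/3)mr² = 0.1985 kg·m². The pivot is at distance d = 0.265 m from the centre of mass.
By the parallel-axis theorem, I = I_cm + md² = 0.1985 + 0.2978 = 0.4963 kg·m².
T = 2π√(I/(mgd)) = 2π√(0.4963/(4.24 × 3.70 × 0.265)) = 2.17 s.

2.17 s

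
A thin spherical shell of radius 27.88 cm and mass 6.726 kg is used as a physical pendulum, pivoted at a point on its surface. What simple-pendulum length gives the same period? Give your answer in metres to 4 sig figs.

The equivalent simple-pendulum length is L_eq = I/(md), where I is about the pivot and d = 0.27880 m.
I_cm = (2/3)mR² = 0.34854 kg·m², so I = I_cm + md² = 0.34854 + 0.52281 = 0.87135 kg·m².
L_eq = 0.87135/(6.726 × 0.27880) = 0.4647 m.

0.4647 m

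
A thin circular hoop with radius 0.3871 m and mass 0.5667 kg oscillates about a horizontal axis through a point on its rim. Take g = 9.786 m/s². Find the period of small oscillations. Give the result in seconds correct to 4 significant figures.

I_cm = mr² = 0.084918 kg·m². The pivot is at distance d = 0.3871 m from the centre of mass.
By the parallel-axis theorem, I = I_cm + md² = 0.084918 + 0.084918 = 0.16984 kg·m².
T = 2π√(I/(mgd)) = 2π√(0.16984/(0.5667 × 9.786 × 0.3871)) = 1.767 s.

1.767 s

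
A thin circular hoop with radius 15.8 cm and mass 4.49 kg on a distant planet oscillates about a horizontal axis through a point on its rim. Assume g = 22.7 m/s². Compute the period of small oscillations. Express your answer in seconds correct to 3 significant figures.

I_cm = mr² = 0.1121 kg·m². The pivot is at distance d = 0.158 m from the centre of mass.
By the parallel-axis theorem, I = I_cm + md² = 0.1121 + 0.1121 = 0.2242 kg·m².
T = 2π√(I/(mgd)) = 2π√(0.2242/(4.49 × 22.7 × 0.158)) = 0.741 s.

0.741 s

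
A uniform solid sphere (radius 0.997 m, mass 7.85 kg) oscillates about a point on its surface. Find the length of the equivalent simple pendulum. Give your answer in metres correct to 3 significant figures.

1.40 m

The equivalent simple-pendulum length is L_eq = I/(md), where I is about the pivot and d = 0.9970 m.
I_cm = (2/5)mR² = 3.121 kg·m², so I = I_cm + md² = 3.121 + 7.803 = 10.92 kg·m².
L_eq = 10.92/(7.85 × 0.9970) = 1.40 m.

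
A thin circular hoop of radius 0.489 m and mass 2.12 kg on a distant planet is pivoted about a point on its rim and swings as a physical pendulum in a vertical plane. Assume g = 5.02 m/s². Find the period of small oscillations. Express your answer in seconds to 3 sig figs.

I_cm = mr² = 0.5069 kg·m². The pivot is at distance d = 0.489 m from the centre of mass.
By the parallel-axis theorem, I = I_cm + md² = 0.5069 + 0.5069 = 1.014 kg·m².
T = 2π√(I/(mgd)) = 2π√(1.014/(2.12 × 5.02 × 0.489)) = 2.77 s.

2.77 s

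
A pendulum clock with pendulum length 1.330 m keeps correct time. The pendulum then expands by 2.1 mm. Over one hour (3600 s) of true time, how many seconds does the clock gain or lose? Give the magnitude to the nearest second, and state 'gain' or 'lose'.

lose 3 s

T ∝ √L, so T'/T = √(1.33210/1.330) = 1.00079.
In 3600 s of true time the clock registers 3600/1.00079 = 3597.2 s, so it loses 3 s.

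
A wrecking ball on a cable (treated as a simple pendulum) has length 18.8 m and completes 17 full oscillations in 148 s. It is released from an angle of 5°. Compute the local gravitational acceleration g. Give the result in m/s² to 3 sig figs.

9.79 m/s²

T = 148/17 = 8.706 s.
From T = 2π√(L/g), g = 4π²L/T² = 4π² × 18.8/8.706² = 9.79 m/s².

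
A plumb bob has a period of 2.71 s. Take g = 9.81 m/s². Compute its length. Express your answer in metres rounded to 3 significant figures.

From T = 2π√(L/g), L = gT²/(4π²) = 9.81 × 2.710²/(4π²) = 1.82 m.

1.82 m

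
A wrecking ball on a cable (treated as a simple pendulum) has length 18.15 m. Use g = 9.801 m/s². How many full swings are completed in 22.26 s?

T = 2π√(L/g) = 2π√(18.15/9.801) = 8.5503 s.
Number of complete oscillations = ⌊22.26/8.5503⌋ = ⌊2.6034⌋ = 2.

2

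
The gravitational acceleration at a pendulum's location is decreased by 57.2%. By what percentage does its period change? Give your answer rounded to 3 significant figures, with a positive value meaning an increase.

T ∝ 1/√g, so T'/T = 1/√(0.4280) = 1.529.
Percentage change in T = (1.529 − 1) × 100% = 52.9%.

52.9%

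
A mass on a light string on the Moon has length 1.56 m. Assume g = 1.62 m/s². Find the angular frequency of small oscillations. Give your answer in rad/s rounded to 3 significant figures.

ω = √(g/L) = √(1.62/1.56) = 1.02 rad/s.

1.02 rad/s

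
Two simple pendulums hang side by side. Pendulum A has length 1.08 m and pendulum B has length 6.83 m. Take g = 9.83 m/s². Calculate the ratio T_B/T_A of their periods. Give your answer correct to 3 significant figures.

2.51

T ∝ √L, so T_B/T_A = √(L_B/L_A) = √(6.83/1.08) = 2.51.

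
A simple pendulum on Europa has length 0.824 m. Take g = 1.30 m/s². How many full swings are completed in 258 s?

T = 2π√(L/g) = 2π√(0.824/1.30) = 5.002 s.
Number of complete oscillations = ⌊258/5.002⌋ = ⌊51.58⌋ = 51.

51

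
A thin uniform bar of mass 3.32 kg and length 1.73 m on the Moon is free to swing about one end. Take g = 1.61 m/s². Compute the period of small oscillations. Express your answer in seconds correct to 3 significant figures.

5.32 s

For a physical pendulum T = 2π√(I/(mgd)), with d = 0.8650 m from pivot to centre of mass.
I_cm = mL²/12 = 3.32 × 1.73²/12 = 0.8280 kg·m²; I = I_cm + md² = 0.8280 + 3.32 × 0.8650² = 3.312 kg·m².
T = 2π√(3.312/(3.32 × 1.61 × 0.8650)) = 5.32 s.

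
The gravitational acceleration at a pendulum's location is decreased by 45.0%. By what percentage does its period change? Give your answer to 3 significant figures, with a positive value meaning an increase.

34.8%

T ∝ 1/√g, so T'/T = 1/√(0.5500) = 1.348.
Percentage change in T = (1.348 − 1) × 100% = 34.8%.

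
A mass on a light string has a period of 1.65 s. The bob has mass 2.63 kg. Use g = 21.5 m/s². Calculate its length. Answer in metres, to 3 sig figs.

From T = 2π√(L/g), L = gT²/(4π²) = 21.5 × 1.650²/(4π²) = 1.48 m.

1.48 m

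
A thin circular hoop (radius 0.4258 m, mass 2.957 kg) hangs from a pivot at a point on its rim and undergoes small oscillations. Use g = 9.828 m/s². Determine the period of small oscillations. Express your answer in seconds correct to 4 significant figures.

1.850 s

I_cm = mr² = 0.53612 kg·m². The pivot is at distance d = 0.4258 m from the centre of mass.
By the parallel-axis theorem, I = I_cm + md² = 0.53612 + 0.53612 = 1.0722 kg·m².
T = 2π√(I/(mgd)) = 2π√(1.0722/(2.957 × 9.828 × 0.4258)) = 1.850 s.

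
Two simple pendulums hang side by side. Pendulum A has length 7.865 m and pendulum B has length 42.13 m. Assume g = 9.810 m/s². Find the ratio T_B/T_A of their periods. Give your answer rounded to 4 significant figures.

2.314

T ∝ √L, so T_B/T_A = √(L_B/L_A) = √(42.13/7.865) = 2.314.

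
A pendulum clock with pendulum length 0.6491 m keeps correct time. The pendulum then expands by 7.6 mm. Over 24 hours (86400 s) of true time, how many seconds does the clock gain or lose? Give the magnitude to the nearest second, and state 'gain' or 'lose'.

T ∝ √L, so T'/T = √(0.65670/0.6491) = 1.00584.
In 86400 s of true time the clock registers 86400/1.00584 = 85898.6 s, so it loses 501 s.

lose 501 s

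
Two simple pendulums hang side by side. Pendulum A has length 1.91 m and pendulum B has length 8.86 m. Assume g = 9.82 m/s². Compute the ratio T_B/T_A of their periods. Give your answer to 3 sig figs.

T ∝ √L, so T_B/T_A = √(L_B/L_A) = √(8.86/1.91) = 2.15.

2.15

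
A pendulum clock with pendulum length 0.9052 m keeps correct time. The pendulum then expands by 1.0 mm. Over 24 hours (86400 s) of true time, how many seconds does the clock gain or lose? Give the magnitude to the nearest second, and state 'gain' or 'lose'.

T ∝ √L, so T'/T = √(0.90620/0.9052) = 1.00055.
In 86400 s of true time the clock registers 86400/1.00055 = 86352.3 s, so it loses 48 s.

lose 48 s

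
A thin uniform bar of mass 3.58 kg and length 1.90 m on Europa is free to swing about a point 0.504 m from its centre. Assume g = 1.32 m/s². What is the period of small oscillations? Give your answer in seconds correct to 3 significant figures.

For a physical pendulum T = 2π√(I/(mgd)), with d = 0.5040 m from pivot to centre of mass.
I_cm = mL²/12 = 3.58 × 1.90²/12 = 1.077 kg·m²; I = I_cm + md² = 1.077 + 3.58 × 0.5040² = 1.986 kg·m².
T = 2π√(1.986/(3.58 × 1.32 × 0.5040)) = 5.74 s.

5.74 s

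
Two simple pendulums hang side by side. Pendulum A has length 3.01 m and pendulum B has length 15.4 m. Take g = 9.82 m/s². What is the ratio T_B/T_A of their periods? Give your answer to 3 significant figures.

T ∝ √L, so T_B/T_A = √(L_B/L_A) = √(15.4/3.01) = 2.26.

2.26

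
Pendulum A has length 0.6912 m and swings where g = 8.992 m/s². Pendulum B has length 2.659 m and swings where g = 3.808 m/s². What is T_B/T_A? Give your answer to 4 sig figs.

3.014

T = 2π√(L/g), so T_B/T_A = √((L_B/g_B)/(L_A/g_A)) = √((2.659/3.808)/(0.6912/8.992)) = 3.014.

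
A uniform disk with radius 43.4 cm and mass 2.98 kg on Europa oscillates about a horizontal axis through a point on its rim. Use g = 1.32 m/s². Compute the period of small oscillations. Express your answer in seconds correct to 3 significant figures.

4.41 s

I_cm = ½mr² = 0.2807 kg·m². The pivot is at distance d = 0.434 m from the centre of mass.
By the parallel-axis theorem, I = I_cm + md² = 0.2807 + 0.5613 = 0.8420 kg·m².
T = 2π√(I/(mgd)) = 2π√(0.8420/(2.98 × 1.32 × 0.434)) = 4.41 s.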